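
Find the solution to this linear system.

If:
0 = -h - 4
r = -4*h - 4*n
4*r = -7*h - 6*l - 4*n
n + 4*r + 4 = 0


Then:
h = -4
l = 46/15
n = 68/15
r = -32/15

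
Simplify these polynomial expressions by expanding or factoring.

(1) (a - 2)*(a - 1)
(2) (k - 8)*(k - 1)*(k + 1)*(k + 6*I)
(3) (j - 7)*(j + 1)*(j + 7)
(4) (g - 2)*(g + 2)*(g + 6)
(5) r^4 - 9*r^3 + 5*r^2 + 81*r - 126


(1) = a^2 - 3*a + 2
(2) = k^4 - 8*k^3 + 6*I*k^3 - k^2 - 48*I*k^2 + 8*k - 6*I*k + 48*I
(3) = j^3 + j^2 - 49*j - 49
(4) = g^3 + 6*g^2 - 4*g - 24
(5) = (r - 7)*(r - 3)*(r - 2)*(r + 3)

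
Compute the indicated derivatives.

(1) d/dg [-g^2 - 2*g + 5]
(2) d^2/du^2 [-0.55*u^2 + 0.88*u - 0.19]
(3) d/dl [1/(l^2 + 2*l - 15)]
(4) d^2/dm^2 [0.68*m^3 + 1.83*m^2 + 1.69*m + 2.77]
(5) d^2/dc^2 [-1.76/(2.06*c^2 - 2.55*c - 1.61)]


(1) = -2*g - 2
(2) = -1.10000000000000
(3) = 2*(-l - 1)/(l^2 + 2*l - 15)^2
(4) = 4.08*m + 3.66
(5) = (-14.937472*c^2 + 18.49056*c + 1.76*(4.12*c - 2.55)*(8.24*c - 5.1) + 11.674432)/(-2.06*c^2 + 2.55*c + 1.61)^3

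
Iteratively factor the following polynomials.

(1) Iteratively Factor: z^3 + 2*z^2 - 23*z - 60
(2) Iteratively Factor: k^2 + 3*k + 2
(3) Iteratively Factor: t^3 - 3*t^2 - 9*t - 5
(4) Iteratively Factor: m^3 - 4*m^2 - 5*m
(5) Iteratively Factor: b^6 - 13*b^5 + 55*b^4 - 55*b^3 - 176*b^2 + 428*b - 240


(1) = (z + 4)*(z^2 - 2*z - 15) = (z - 5)*(z + 4)*(z + 3)
(2) = (k + 2)*(k + 1)
(3) = (t + 1)*(t^2 - 4*t - 5) = (t - 5)*(t + 1)*(t + 1)
(4) = (m)*(m^2 - 4*m - 5) = m*(m - 5)*(m + 1)
(5) = (b - 1)*(b^5 - 12*b^4 + 43*b^3 - 12*b^2 - 188*b + 240) = (b - 5)*(b - 1)*(b^4 - 7*b^3 + 8*b^2 + 28*b - 48) = (b - 5)*(b - 2)*(b - 1)*(b^3 - 5*b^2 - 2*b + 24) = (b - 5)*(b - 2)*(b - 1)*(b + 2)*(b^2 - 7*b + 12) = (b - 5)*(b - 4)*(b - 2)*(b - 1)*(b + 2)*(b - 3)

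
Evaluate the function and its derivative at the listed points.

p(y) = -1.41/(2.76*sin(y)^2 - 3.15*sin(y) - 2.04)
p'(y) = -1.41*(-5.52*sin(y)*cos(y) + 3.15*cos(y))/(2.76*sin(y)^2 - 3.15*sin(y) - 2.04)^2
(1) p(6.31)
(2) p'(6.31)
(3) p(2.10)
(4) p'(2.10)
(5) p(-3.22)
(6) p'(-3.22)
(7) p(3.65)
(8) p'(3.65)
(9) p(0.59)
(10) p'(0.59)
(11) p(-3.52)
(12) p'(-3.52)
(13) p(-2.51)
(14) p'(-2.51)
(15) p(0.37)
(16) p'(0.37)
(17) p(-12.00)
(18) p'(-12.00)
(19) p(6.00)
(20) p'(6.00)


(1) = 0.66
(2) = -0.94
(3) = 0.52
(4) = -0.16
(5) = 0.62
(6) = 0.74
(7) = -9.57
(8) = 330.94
(9) = 0.48
(10) = -0.01
(11) = 0.50
(12) = 0.18
(13) = -1.80
(14) = 11.93
(15) = 0.50
(16) = -0.19
(17) = 0.48
(18) = -0.03
(19) = 1.49
(20) = -7.12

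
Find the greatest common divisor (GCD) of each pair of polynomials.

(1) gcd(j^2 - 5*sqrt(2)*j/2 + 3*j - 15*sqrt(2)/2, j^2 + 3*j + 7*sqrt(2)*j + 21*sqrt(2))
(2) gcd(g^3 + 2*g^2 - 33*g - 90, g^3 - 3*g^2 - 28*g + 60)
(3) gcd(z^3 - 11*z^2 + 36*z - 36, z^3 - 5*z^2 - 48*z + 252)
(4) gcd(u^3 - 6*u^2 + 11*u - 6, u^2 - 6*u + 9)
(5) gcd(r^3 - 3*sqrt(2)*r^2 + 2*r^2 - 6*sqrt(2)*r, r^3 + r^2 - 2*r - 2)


(1) = gcd((j + 3)*(j - 5*sqrt(2)/2), (j + 3)*(j + 7*sqrt(2))) = j + 3
(2) = gcd((g - 6)*(g + 3)*(g + 5), (g - 6)*(g - 2)*(g + 5)) = g^2 - g - 30
(3) = gcd((z - 6)*(z - 3)*(z - 2), (z - 6)^2*(z + 7)) = z - 6
(4) = u - 3
(5) = 1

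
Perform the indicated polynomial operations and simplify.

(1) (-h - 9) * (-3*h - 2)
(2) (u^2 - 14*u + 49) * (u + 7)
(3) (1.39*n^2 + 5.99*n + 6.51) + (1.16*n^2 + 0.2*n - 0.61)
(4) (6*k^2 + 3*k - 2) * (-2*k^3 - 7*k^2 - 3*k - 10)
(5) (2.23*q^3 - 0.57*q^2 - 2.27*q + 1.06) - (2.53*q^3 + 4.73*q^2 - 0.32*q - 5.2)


(1) = 3*h^2 + 29*h + 18
(2) = u^3 - 7*u^2 - 49*u + 343
(3) = 2.55*n^2 + 6.19*n + 5.9
(4) = -12*k^5 - 48*k^4 - 35*k^3 - 55*k^2 - 24*k + 20
(5) = -0.3*q^3 - 5.3*q^2 - 1.95*q + 6.26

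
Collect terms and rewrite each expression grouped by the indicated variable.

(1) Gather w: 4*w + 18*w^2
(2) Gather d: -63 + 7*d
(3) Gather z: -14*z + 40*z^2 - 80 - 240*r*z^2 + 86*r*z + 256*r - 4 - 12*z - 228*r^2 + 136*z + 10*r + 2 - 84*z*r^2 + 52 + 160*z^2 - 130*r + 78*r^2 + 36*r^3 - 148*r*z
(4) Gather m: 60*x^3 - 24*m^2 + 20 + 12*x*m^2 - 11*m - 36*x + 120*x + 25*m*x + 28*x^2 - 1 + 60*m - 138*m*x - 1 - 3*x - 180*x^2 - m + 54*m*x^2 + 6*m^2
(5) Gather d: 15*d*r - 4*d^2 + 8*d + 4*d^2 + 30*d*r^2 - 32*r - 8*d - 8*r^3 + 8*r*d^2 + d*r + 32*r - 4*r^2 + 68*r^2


(1) = 18*w^2 + 4*w
(2) = 7*d - 63
(3) = 36*r^3 - 150*r^2 + 136*r + z^2*(200 - 240*r) + z*(-84*r^2 - 62*r + 110) - 30
(4) = m^2*(12*x - 18) + m*(54*x^2 - 113*x + 48) + 60*x^3 - 152*x^2 + 81*x + 18
(5) = 8*d^2*r + d*(30*r^2 + 16*r) - 8*r^3 + 64*r^2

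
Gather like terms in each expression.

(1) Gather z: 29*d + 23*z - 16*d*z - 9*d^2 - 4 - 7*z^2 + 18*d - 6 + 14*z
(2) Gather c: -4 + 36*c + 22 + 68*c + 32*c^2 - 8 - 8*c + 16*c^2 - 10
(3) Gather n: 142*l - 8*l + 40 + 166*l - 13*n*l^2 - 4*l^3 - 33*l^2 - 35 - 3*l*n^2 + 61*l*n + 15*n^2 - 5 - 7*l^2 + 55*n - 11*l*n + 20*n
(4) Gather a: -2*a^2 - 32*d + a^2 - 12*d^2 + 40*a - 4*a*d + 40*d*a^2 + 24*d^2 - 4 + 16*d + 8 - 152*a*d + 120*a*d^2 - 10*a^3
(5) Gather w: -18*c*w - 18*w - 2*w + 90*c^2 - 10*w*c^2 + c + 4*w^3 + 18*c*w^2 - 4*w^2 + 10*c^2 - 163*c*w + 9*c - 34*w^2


(1) = -9*d^2 + 47*d - 7*z^2 + z*(37 - 16*d) - 10
(2) = 48*c^2 + 96*c
(3) = -4*l^3 - 40*l^2 + 300*l + n^2*(15 - 3*l) + n*(-13*l^2 + 50*l + 75)
(4) = -10*a^3 + a^2*(40*d - 1) + a*(120*d^2 - 156*d + 40) + 12*d^2 - 16*d + 4
(5) = 100*c^2 + 10*c + 4*w^3 + w^2*(18*c - 38) + w*(-10*c^2 - 181*c - 20)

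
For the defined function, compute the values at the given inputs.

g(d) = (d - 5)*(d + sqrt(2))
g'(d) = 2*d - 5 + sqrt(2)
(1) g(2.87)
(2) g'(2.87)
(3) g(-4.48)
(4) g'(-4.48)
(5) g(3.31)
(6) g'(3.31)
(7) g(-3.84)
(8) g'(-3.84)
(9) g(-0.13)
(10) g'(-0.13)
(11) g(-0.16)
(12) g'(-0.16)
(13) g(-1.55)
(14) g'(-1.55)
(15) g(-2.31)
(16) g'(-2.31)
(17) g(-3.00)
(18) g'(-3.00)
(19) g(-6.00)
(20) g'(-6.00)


(1) = -9.13
(2) = 2.15
(3) = 29.06
(4) = -12.55
(5) = -7.98
(6) = 3.03
(7) = 21.44
(8) = -11.27
(9) = -6.59
(10) = -3.85
(11) = -6.47
(12) = -3.91
(13) = 0.89
(14) = -6.69
(15) = 6.55
(16) = -8.21
(17) = 12.69
(18) = -9.59
(19) = 50.44
(20) = -15.59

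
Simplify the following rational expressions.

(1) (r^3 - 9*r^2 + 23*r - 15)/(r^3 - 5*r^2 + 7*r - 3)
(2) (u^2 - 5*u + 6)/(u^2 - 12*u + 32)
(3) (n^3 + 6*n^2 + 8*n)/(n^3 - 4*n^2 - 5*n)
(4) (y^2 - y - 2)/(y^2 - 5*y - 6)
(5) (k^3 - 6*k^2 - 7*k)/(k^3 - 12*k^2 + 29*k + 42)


(1) = (r - 5)/(r - 1)
(2) = (u^2 - 5*u + 6)/(u^2 - 12*u + 32)
(3) = (n^2 + 6*n + 8)/(n^2 - 4*n - 5)
(4) = (y - 2)/(y - 6)
(5) = k/(k - 6)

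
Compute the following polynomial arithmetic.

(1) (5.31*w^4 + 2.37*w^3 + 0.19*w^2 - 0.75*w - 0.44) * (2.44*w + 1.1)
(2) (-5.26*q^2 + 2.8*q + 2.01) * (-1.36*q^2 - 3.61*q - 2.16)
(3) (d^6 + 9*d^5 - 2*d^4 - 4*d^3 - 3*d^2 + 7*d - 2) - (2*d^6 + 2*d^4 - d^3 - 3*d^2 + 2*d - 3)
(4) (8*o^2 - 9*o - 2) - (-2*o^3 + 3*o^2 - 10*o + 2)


(1) = 12.9564*w^5 + 11.6238*w^4 + 3.0706*w^3 - 1.621*w^2 - 1.8986*w - 0.484
(2) = 7.1536*q^4 + 15.1806*q^3 - 1.48*q^2 - 13.3041*q - 4.3416
(3) = -d^6 + 9*d^5 - 4*d^4 - 3*d^3 + 5*d + 1
(4) = 2*o^3 + 5*o^2 + o - 4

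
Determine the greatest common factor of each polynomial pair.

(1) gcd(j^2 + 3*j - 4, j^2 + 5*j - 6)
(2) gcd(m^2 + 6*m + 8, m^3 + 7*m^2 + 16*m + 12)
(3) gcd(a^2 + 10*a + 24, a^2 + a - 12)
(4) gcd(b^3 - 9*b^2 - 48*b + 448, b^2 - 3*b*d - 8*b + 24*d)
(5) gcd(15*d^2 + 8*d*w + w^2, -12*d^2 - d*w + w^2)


(1) = j - 1
(2) = m + 2
(3) = gcd((a + 4)*(a + 6), (a - 3)*(a + 4)) = a + 4
(4) = b - 8
(5) = gcd((3*d + w)*(5*d + w), (-4*d + w)*(3*d + w)) = 3*d + w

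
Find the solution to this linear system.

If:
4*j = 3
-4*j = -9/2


Then:
No Solution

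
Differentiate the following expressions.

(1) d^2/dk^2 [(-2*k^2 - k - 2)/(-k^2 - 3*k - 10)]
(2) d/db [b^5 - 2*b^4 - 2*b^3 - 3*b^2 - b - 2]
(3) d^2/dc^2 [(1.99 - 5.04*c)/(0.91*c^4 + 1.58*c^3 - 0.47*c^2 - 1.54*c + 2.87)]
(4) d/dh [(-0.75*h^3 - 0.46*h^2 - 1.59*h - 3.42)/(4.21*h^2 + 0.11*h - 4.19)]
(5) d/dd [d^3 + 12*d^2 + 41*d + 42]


(1) = 2*(-5*k^3 - 54*k^2 - 12*k + 168)/(k^6 + 9*k^5 + 57*k^4 + 207*k^3 + 570*k^2 + 900*k + 1000)
(2) = 5*b^4 - 8*b^3 - 6*b^2 - 6*b - 1
(3) = (-50.083488*c^7 - 82.985812*c^6 + 23.279172*c^5 + 24.371706*c^4 + 201.706504*c^3 + 185.47035*c^2 - 86.291688*c - 29.743994)/(0.753571*c^12 + 3.925194*c^11 + 5.647551*c^10 - 3.936106*c^9 - 9.072198*c^8 + 18.224562*c^7 + 27.361279*c^6 - 26.698854*c^5 - 20.854974*c^4 + 47.854478*c^3 + 8.805447*c^2 - 38.054478*c + 23.639903)
(4) = (-3.1575*h^4 - 0.165*h^3 + 16.0708*h^2 + 32.6512*h + 7.0383)/(17.7241*h^4 + 0.9262*h^3 - 35.2677*h^2 - 0.9218*h + 17.5561)
(5) = 3*d^2 + 24*d + 41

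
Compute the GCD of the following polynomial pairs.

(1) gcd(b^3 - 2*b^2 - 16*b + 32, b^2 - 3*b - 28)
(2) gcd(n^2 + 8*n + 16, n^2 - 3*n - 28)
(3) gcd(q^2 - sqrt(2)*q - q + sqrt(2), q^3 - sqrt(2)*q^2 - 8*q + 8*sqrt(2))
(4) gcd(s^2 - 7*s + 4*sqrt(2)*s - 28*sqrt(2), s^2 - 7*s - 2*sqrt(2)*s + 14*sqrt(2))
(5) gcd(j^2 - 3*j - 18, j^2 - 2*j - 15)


(1) = gcd((b - 4)*(b - 2)*(b + 4), (b - 7)*(b + 4)) = b + 4
(2) = gcd((n + 4)^2, (n - 7)*(n + 4)) = n + 4
(3) = gcd((q - 1)*(q - sqrt(2)), (q - 2*sqrt(2))*(q - sqrt(2))*(q + 2*sqrt(2))) = q - sqrt(2)
(4) = s - 7
(5) = gcd((j - 6)*(j + 3), (j - 5)*(j + 3)) = j + 3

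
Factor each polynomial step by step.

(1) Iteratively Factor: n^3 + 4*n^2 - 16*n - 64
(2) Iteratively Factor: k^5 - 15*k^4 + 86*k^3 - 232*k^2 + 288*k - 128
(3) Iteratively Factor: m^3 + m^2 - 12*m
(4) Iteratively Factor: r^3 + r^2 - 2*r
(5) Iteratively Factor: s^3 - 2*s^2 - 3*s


(1) = (n - 4)*(n^2 + 8*n + 16) = (n - 4)*(n + 4)*(n + 4)
(2) = (k - 4)*(k^4 - 11*k^3 + 42*k^2 - 64*k + 32) = (k - 4)*(k - 2)*(k^3 - 9*k^2 + 24*k - 16) = (k - 4)^2*(k - 2)*(k^2 - 5*k + 4) = (k - 4)^2*(k - 2)*(k - 1)*(k - 4)
(3) = (m)*(m^2 + m - 12) = m*(m - 3)*(m + 4)
(4) = (r + 2)*(r^2 - r) = (r - 1)*(r + 2)*(r)
(5) = (s - 3)*(s^2 + s) = (s - 3)*(s + 1)*(s)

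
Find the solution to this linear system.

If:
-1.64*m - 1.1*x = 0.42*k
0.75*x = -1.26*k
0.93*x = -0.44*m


Then:
k = 0.00
m = 0.00
x = 0.00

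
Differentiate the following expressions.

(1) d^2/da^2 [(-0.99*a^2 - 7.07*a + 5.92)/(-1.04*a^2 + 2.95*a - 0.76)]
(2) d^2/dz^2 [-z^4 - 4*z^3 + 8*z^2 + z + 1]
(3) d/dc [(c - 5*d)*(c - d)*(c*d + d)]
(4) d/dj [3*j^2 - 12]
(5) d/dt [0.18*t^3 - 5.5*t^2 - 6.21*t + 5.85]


(1) = (21.368464*a^3 - 43.113408*a^2 + 75.446592*a - 60.833736)/(1.124864*a^6 - 9.57216*a^5 + 29.617848*a^4 - 39.662455*a^3 + 21.643812*a^2 - 5.11176*a + 0.438976)
(2) = -12*z^2 - 24*z + 16
(3) = d*(3*c^2 - 12*c*d + 2*c + 5*d^2 - 6*d)
(4) = 6*j
(5) = 0.54*t^2 - 11.0*t - 6.21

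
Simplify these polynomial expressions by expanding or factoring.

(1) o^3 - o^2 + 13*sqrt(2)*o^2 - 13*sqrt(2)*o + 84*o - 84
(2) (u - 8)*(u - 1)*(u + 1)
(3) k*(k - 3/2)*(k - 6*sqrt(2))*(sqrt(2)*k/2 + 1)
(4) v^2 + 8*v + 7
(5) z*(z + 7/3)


(1) = (o - 1)*(o + 6*sqrt(2))*(o + 7*sqrt(2))
(2) = u^3 - 8*u^2 - u + 8
(3) = sqrt(2)*k^4/2 - 5*k^3 - 3*sqrt(2)*k^3/4 - 6*sqrt(2)*k^2 + 15*k^2/2 + 9*sqrt(2)*k
(4) = (v + 1)*(v + 7)
(5) = z^2 + 7*z/3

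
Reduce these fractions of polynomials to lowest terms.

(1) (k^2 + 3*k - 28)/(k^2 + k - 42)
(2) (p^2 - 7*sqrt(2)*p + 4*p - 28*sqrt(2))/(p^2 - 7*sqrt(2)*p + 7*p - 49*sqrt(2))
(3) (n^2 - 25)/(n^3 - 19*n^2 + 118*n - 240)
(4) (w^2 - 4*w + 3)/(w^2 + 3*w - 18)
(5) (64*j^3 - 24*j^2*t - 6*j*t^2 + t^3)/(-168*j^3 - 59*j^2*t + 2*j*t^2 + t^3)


(1) = (k - 4)/(k - 6)
(2) = (p + 4)/(p + 7)
(3) = (n + 5)/(n^2 - 14*n + 48)
(4) = (w - 1)/(w + 6)
(5) = (-8*j^2 + 2*j*t + t^2)/(21*j^2 + 10*j*t + t^2)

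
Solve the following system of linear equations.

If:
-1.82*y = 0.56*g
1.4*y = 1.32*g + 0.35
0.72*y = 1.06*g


Then:
No Solution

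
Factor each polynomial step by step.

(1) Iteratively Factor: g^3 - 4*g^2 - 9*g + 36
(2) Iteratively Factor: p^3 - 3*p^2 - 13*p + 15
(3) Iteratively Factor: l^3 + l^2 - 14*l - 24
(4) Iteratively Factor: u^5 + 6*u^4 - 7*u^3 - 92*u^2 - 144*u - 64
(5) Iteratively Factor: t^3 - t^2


(1) = (g - 3)*(g^2 - g - 12) = (g - 4)*(g - 3)*(g + 3)
(2) = (p - 5)*(p^2 + 2*p - 3) = (p - 5)*(p - 1)*(p + 3)
(3) = (l - 4)*(l^2 + 5*l + 6) = (l - 4)*(l + 2)*(l + 3)
(4) = (u + 4)*(u^4 + 2*u^3 - 15*u^2 - 32*u - 16) = (u + 1)*(u + 4)*(u^3 + u^2 - 16*u - 16) = (u + 1)*(u + 4)^2*(u^2 - 3*u - 4) = (u - 4)*(u + 1)*(u + 4)^2*(u + 1)
(5) = (t)*(t^2 - t) = t^2*(t - 1)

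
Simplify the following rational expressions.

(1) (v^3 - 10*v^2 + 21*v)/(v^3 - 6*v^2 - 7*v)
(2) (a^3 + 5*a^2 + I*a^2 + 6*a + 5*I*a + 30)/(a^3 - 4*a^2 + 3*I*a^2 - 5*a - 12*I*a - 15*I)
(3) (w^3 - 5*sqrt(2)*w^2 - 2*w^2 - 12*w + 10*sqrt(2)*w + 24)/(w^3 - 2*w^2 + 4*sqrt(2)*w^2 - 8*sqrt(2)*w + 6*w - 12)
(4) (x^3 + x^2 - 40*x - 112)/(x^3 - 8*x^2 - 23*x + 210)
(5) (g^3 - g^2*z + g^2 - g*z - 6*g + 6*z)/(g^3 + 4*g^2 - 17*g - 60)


(1) = (v - 3)/(v + 1)
(2) = (a^2 + a*(5 - 2*I) - 10*I)/(a^2 - 4*a - 5)
(3) = (w - 6*sqrt(2))/(w + 3*sqrt(2))
(4) = (x^2 + 8*x + 16)/(x^2 - x - 30)
(5) = (g^2 - g*z - 2*g + 2*z)/(g^2 + g - 20)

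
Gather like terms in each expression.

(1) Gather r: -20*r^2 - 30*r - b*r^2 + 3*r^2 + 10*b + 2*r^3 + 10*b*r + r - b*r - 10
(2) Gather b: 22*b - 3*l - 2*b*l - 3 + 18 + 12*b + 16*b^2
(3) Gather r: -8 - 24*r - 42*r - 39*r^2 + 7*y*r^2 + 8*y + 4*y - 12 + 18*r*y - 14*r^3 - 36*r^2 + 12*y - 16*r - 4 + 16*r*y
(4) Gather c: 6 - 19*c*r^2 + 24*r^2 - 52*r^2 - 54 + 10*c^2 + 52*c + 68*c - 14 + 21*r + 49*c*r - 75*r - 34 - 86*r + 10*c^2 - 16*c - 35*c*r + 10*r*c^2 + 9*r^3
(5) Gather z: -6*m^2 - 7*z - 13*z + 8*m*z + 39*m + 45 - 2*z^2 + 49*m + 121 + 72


(1) = 10*b + 2*r^3 + r^2*(-b - 17) + r*(9*b - 29) - 10
(2) = 16*b^2 + b*(34 - 2*l) - 3*l + 15
(3) = -14*r^3 + r^2*(7*y - 75) + r*(34*y - 82) + 24*y - 24
(4) = c^2*(10*r + 20) + c*(-19*r^2 + 14*r + 104) + 9*r^3 - 28*r^2 - 140*r - 96
(5) = -6*m^2 + 88*m - 2*z^2 + z*(8*m - 20) + 238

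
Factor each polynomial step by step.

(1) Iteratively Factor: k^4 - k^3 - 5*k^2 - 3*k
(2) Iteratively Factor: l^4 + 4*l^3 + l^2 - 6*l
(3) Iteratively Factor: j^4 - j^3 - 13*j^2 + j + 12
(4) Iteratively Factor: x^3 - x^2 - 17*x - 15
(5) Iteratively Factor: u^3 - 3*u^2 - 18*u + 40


(1) = (k + 1)*(k^3 - 2*k^2 - 3*k) = k*(k + 1)*(k^2 - 2*k - 3) = k*(k - 3)*(k + 1)*(k + 1)
(2) = (l + 2)*(l^3 + 2*l^2 - 3*l) = (l - 1)*(l + 2)*(l^2 + 3*l) = (l - 1)*(l + 2)*(l + 3)*(l)
(3) = (j - 4)*(j^3 + 3*j^2 - j - 3) = (j - 4)*(j - 1)*(j^2 + 4*j + 3) = (j - 4)*(j - 1)*(j + 1)*(j + 3)
(4) = (x - 5)*(x^2 + 4*x + 3) = (x - 5)*(x + 3)*(x + 1)
(5) = (u + 4)*(u^2 - 7*u + 10) = (u - 2)*(u + 4)*(u - 5)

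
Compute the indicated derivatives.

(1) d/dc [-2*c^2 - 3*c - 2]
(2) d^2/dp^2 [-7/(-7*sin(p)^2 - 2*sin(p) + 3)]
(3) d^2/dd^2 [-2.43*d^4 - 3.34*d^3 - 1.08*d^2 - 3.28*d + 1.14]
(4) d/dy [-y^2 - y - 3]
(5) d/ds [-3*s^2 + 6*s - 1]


(1) = -4*c - 3
(2) = 14*(-98*sin(p)^4 - 21*sin(p)^3 + 103*sin(p)^2 + 39*sin(p) + 25)/(7*sin(p)^2 + 2*sin(p) - 3)^3
(3) = -29.16*d^2 - 20.04*d - 2.16
(4) = -2*y - 1
(5) = 6 - 6*s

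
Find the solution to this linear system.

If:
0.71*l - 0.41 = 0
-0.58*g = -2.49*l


Then:
g = 2.48
l = 0.58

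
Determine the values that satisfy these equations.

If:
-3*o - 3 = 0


Then:
o = -1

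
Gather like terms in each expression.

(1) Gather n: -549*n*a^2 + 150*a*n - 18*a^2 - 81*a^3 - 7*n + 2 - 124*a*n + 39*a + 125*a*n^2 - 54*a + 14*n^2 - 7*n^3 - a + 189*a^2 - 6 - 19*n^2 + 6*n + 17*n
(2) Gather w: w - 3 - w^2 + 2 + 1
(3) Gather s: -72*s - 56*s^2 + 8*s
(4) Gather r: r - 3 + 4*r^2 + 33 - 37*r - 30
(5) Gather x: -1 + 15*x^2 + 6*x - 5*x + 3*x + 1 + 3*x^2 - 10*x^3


(1) = -81*a^3 + 171*a^2 - 16*a - 7*n^3 + n^2*(125*a - 5) + n*(-549*a^2 + 26*a + 16) - 4
(2) = -w^2 + w
(3) = -56*s^2 - 64*s
(4) = 4*r^2 - 36*r
(5) = -10*x^3 + 18*x^2 + 4*x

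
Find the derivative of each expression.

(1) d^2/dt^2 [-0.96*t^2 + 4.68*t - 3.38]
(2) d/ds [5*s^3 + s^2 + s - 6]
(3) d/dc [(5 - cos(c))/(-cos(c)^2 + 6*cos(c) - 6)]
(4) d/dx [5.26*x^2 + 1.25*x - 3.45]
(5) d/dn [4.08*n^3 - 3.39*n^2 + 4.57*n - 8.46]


(1) = -1.92000000000000
(2) = 15*s^2 + 2*s + 1
(3) = (cos(c)^2 - 10*cos(c) + 24)*sin(c)/(cos(c)^2 - 6*cos(c) + 6)^2
(4) = 10.52*x + 1.25
(5) = 12.24*n^2 - 6.78*n + 4.57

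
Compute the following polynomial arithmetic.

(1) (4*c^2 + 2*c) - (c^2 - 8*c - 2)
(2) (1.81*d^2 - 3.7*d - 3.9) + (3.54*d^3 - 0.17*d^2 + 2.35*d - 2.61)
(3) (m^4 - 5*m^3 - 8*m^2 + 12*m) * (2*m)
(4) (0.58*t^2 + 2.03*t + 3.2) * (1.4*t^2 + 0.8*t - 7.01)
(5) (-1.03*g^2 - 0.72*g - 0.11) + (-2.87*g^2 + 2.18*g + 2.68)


(1) = 3*c^2 + 10*c + 2
(2) = 3.54*d^3 + 1.64*d^2 - 1.35*d - 6.51
(3) = 2*m^5 - 10*m^4 - 16*m^3 + 24*m^2
(4) = 0.812*t^4 + 3.306*t^3 + 2.0382*t^2 - 11.6703*t - 22.432
(5) = -3.9*g^2 + 1.46*g + 2.57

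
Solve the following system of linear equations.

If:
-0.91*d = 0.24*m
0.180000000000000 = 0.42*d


Then:
d = 0.43
m = -1.62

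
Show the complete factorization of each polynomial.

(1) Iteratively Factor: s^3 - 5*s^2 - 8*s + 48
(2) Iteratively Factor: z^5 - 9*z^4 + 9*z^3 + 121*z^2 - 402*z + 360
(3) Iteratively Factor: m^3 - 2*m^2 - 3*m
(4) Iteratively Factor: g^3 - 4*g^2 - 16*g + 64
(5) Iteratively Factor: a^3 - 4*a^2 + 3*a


(1) = (s + 3)*(s^2 - 8*s + 16) = (s - 4)*(s + 3)*(s - 4)
(2) = (z - 2)*(z^4 - 7*z^3 - 5*z^2 + 111*z - 180) = (z - 5)*(z - 2)*(z^3 - 2*z^2 - 15*z + 36) = (z - 5)*(z - 3)*(z - 2)*(z^2 + z - 12) = (z - 5)*(z - 3)*(z - 2)*(z + 4)*(z - 3)
(3) = (m)*(m^2 - 2*m - 3) = m*(m - 3)*(m + 1)
(4) = (g - 4)*(g^2 - 16) = (g - 4)^2*(g + 4)
(5) = (a - 1)*(a^2 - 3*a) = (a - 3)*(a - 1)*(a)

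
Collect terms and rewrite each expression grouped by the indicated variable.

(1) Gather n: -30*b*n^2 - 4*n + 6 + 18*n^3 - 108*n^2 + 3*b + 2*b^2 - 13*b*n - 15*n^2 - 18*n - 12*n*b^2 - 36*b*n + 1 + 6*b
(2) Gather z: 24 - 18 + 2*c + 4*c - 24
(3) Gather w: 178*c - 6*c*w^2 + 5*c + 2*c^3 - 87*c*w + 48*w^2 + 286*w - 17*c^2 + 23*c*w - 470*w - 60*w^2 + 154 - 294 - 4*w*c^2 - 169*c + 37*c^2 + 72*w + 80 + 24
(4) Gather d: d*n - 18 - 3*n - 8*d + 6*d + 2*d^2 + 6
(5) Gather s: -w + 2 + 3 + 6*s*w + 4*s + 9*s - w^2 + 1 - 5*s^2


(1) = 2*b^2 + 9*b + 18*n^3 + n^2*(-30*b - 123) + n*(-12*b^2 - 49*b - 22) + 7
(2) = 6*c - 18
(3) = 2*c^3 + 20*c^2 + 14*c + w^2*(-6*c - 12) + w*(-4*c^2 - 64*c - 112) - 36
(4) = 2*d^2 + d*(n - 2) - 3*n - 12
(5) = -5*s^2 + s*(6*w + 13) - w^2 - w + 6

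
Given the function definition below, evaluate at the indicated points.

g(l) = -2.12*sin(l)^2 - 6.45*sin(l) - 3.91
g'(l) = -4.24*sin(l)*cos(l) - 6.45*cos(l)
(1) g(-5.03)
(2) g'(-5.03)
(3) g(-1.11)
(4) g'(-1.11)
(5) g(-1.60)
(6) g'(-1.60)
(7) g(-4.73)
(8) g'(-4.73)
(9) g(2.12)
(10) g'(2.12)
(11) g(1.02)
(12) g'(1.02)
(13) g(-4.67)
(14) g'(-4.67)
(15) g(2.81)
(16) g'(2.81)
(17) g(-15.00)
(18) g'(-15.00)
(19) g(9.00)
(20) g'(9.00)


(1) = -11.95
(2) = -3.27
(3) = 0.17
(4) = -1.18
(5) = 0.42
(6) = 0.06
(7) = -12.48
(8) = -0.19
(9) = -10.95
(10) = 5.25
(11) = -10.95
(12) = -5.27
(13) = -12.47
(14) = 0.45
(15) = -6.23
(16) = 7.40
(17) = -0.61
(18) = 2.81
(19) = -6.93
(20) = 7.47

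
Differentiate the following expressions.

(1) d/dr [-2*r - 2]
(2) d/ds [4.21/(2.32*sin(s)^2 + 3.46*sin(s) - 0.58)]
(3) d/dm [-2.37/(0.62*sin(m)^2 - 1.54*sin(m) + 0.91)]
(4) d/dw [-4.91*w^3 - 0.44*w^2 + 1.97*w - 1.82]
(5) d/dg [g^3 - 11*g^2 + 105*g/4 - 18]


(1) = -2
(2) = -(19.5344*sin(s) + 14.5666)*cos(s)/(2.32*sin(s)^2 + 3.46*sin(s) - 0.58)^2
(3) = (2.9388*sin(m) - 3.6498)*cos(m)/(0.62*sin(m)^2 - 1.54*sin(m) + 0.91)^2
(4) = -14.73*w^2 - 0.88*w + 1.97
(5) = 3*g^2 - 22*g + 105/4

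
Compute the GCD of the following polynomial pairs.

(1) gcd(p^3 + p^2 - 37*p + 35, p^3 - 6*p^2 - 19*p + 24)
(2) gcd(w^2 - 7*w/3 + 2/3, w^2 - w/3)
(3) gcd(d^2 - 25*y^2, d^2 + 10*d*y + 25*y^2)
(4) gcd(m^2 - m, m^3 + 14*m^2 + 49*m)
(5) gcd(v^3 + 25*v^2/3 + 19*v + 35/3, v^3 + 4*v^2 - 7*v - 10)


(1) = p - 1
(2) = w - 1/3
(3) = d + 5*y
(4) = gcd(m*(m - 1), m*(m + 7)^2) = m
(5) = v^2 + 6*v + 5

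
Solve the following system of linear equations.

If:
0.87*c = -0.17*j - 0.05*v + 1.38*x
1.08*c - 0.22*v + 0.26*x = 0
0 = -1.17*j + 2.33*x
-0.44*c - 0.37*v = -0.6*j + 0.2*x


Then:
c = 0.00
j = 0.00
v = 0.00
x = 0.00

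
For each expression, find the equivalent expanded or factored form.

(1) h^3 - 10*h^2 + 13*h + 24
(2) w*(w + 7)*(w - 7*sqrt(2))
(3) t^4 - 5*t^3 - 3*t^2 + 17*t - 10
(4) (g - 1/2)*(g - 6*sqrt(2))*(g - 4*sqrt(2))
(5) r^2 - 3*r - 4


(1) = (h - 8)*(h - 3)*(h + 1)
(2) = w^3 - 7*sqrt(2)*w^2 + 7*w^2 - 49*sqrt(2)*w
(3) = (t - 5)*(t - 1)^2*(t + 2)
(4) = g^3 - 10*sqrt(2)*g^2 - g^2/2 + 5*sqrt(2)*g + 48*g - 24
(5) = (r - 4)*(r + 1)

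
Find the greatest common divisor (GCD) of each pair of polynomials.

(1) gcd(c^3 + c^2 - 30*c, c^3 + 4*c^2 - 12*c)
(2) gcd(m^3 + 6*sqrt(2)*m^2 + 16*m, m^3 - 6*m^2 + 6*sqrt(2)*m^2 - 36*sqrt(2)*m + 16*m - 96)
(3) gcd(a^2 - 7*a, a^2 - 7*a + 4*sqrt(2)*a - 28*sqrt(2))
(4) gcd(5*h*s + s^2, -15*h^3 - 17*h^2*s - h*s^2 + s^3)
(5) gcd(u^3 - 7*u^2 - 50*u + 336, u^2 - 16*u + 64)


(1) = c^2 + 6*c
(2) = m^2 + 6*sqrt(2)*m + 16
(3) = a - 7
(4) = gcd(s*(5*h + s), (-5*h + s)*(h + s)*(3*h + s)) = 1
(5) = u - 8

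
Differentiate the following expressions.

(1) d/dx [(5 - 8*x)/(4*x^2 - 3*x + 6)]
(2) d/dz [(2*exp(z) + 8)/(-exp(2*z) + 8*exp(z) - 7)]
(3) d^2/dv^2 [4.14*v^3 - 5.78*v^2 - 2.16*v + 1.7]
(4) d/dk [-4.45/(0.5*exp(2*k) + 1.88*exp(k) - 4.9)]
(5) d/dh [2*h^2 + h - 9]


(1) = (32*x^2 - 40*x - 33)/(16*x^4 - 24*x^3 + 57*x^2 - 36*x + 36)
(2) = 2*(2*(exp(z) - 4)*(exp(z) + 4) - exp(2*z) + 8*exp(z) - 7)*exp(z)/(exp(2*z) - 8*exp(z) + 7)^2
(3) = 24.84*v - 11.56
(4) = (4.45*exp(k) + 8.366)*exp(k)/(0.5*exp(2*k) + 1.88*exp(k) - 4.9)^2
(5) = 4*h + 1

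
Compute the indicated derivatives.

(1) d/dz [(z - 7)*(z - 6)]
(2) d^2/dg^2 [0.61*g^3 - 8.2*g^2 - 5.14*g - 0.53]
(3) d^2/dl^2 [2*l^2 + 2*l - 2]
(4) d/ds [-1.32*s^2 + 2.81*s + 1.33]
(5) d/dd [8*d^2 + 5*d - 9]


(1) = 2*z - 13
(2) = 3.66*g - 16.4
(3) = 4
(4) = 2.81 - 2.64*s
(5) = 16*d + 5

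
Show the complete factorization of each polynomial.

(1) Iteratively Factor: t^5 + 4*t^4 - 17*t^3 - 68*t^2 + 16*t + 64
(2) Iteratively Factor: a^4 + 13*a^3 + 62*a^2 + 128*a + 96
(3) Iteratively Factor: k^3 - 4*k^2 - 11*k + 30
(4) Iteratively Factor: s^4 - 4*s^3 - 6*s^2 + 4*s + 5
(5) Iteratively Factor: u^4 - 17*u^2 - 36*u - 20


(1) = (t - 4)*(t^4 + 8*t^3 + 15*t^2 - 8*t - 16) = (t - 4)*(t + 4)*(t^3 + 4*t^2 - t - 4) = (t - 4)*(t - 1)*(t + 4)*(t^2 + 5*t + 4) = (t - 4)*(t - 1)*(t + 1)*(t + 4)*(t + 4)
(2) = (a + 4)*(a^3 + 9*a^2 + 26*a + 24) = (a + 4)^2*(a^2 + 5*a + 6) = (a + 3)*(a + 4)^2*(a + 2)
(3) = (k - 2)*(k^2 - 2*k - 15) = (k - 5)*(k - 2)*(k + 3)
(4) = (s - 5)*(s^3 + s^2 - s - 1) = (s - 5)*(s - 1)*(s^2 + 2*s + 1) = (s - 5)*(s - 1)*(s + 1)*(s + 1)
(5) = (u + 2)*(u^3 - 2*u^2 - 13*u - 10) = (u - 5)*(u + 2)*(u^2 + 3*u + 2) = (u - 5)*(u + 1)*(u + 2)*(u + 2)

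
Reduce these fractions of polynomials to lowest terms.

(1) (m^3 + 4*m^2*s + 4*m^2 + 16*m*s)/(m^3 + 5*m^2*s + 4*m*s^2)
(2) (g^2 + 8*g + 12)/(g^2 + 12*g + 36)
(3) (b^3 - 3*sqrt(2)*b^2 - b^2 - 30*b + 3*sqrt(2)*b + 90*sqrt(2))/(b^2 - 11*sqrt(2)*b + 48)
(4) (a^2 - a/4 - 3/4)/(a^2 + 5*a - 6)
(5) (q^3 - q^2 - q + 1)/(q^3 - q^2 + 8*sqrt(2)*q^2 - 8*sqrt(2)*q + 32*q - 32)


(1) = (m + 4)/(m + s)
(2) = (g + 2)/(g + 6)
(3) = (b^2 - b - 30)/(b - 8*sqrt(2))
(4) = (4*a + 3)/(4*a + 24)
(5) = (q^2 - 1)/(q^2 + 8*sqrt(2)*q + 32)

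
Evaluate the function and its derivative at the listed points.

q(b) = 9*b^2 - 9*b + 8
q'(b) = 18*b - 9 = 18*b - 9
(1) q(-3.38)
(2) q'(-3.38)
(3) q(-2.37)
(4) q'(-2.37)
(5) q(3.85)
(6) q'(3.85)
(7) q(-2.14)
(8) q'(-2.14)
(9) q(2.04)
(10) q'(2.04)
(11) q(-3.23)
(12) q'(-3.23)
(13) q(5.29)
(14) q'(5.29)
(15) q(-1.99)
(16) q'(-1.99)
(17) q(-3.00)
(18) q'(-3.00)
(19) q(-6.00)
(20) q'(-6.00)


(1) = 141.24
(2) = -69.84
(3) = 79.88
(4) = -51.66
(5) = 106.75
(6) = 60.30
(7) = 68.48
(8) = -47.52
(9) = 27.09
(10) = 27.72
(11) = 130.97
(12) = -67.14
(13) = 212.25
(14) = 86.22
(15) = 61.55
(16) = -44.82
(17) = 116.00
(18) = -63.00
(19) = 386.00
(20) = -117.00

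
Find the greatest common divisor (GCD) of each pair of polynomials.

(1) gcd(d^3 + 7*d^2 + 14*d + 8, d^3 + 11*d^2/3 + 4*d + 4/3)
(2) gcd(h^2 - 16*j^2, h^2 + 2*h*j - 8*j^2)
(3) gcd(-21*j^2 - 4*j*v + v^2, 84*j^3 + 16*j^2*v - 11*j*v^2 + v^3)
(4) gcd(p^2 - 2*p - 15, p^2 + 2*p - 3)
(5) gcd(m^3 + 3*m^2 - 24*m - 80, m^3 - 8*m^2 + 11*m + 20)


(1) = gcd((d + 1)*(d + 2)*(d + 4), (d + 2/3)*(d + 1)*(d + 2)) = d^2 + 3*d + 2
(2) = h + 4*j
(3) = -7*j + v
(4) = p + 3
(5) = gcd((m - 5)*(m + 4)^2, (m - 5)*(m - 4)*(m + 1)) = m - 5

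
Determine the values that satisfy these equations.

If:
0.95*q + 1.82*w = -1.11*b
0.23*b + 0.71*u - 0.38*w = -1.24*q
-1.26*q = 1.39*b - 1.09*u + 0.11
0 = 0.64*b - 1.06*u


Then:
b = 2.29
q = -1.41
u = 1.38
w = -0.66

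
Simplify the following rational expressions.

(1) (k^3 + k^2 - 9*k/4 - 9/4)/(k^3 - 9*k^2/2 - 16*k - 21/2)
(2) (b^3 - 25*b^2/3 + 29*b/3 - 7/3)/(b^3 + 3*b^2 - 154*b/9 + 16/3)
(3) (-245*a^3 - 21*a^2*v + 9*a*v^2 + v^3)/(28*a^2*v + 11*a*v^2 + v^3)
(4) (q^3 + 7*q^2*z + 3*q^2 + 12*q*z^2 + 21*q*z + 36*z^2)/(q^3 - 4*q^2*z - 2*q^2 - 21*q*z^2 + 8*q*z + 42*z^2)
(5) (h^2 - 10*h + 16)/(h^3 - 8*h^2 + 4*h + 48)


(1) = (2*k - 3)/(2*k - 14)
(2) = (3*b^2 - 24*b + 21)/(3*b^2 + 10*b - 48)
(3) = (-35*a^2 + 2*a*v + v^2)/(4*a*v + v^2)
(4) = (-q^2 - 4*q*z - 3*q - 12*z)/(-q^2 + 7*q*z + 2*q - 14*z)
(5) = (h^2 - 10*h + 16)/(h^3 - 8*h^2 + 4*h + 48)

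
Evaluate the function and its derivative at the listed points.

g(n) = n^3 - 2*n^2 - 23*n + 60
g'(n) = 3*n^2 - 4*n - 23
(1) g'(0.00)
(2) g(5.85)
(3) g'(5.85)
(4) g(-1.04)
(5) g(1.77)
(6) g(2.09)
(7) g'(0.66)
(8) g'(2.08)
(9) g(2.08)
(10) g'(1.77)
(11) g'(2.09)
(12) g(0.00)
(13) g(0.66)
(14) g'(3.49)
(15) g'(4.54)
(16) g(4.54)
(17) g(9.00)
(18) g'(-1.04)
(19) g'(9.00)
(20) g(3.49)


(1) = -23.00
(2) = 57.21
(3) = 56.27
(4) = 80.63
(5) = 18.57
(6) = 12.32
(7) = -24.33
(8) = -18.34
(9) = 12.51
(10) = -20.68
(11) = -18.26
(12) = 60.00
(13) = 44.24
(14) = -0.42
(15) = 20.67
(16) = 7.93
(17) = 420.00
(18) = -15.60
(19) = 184.00
(20) = -2.12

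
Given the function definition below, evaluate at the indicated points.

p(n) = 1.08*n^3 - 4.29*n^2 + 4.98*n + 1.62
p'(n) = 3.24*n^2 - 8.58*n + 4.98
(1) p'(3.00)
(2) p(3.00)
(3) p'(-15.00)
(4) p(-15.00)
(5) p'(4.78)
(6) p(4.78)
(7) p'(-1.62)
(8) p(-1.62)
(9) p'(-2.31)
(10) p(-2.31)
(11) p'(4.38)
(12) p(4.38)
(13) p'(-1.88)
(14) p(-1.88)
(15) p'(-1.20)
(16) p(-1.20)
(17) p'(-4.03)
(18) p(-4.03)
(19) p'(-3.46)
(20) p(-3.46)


(1) = 8.40
(2) = 7.11
(3) = 862.68
(4) = -4683.33
(5) = 38.00
(6) = 45.36
(7) = 27.38
(8) = -22.30
(9) = 42.09
(10) = -46.09
(11) = 29.56
(12) = 31.88
(13) = 32.56
(14) = -30.08
(15) = 19.94
(16) = -12.40
(17) = 92.18
(18) = -158.81
(19) = 73.45
(20) = -111.70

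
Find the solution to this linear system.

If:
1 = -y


Then:
y = -1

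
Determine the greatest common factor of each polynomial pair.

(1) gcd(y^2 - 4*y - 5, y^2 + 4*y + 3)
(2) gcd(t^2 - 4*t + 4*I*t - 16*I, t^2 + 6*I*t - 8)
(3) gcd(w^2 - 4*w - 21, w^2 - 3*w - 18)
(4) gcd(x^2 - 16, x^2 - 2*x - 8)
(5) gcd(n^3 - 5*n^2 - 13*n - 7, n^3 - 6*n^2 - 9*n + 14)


(1) = y + 1
(2) = gcd((t - 4)*(t + 4*I), (t + 2*I)*(t + 4*I)) = t + 4*I
(3) = gcd((w - 7)*(w + 3), (w - 6)*(w + 3)) = w + 3
(4) = gcd((x - 4)*(x + 4), (x - 4)*(x + 2)) = x - 4
(5) = n - 7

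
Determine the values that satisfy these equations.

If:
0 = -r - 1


Then:
r = -1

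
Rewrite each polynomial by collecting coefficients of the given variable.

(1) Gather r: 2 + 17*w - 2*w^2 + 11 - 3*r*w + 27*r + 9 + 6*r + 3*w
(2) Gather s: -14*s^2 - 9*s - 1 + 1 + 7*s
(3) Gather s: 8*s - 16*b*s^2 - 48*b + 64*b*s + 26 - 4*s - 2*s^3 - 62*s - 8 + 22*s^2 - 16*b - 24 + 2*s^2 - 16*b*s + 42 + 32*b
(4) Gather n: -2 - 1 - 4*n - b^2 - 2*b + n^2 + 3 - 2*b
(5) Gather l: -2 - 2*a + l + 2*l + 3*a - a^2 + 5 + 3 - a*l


(1) = r*(33 - 3*w) - 2*w^2 + 20*w + 22
(2) = -14*s^2 - 2*s
(3) = -32*b - 2*s^3 + s^2*(24 - 16*b) + s*(48*b - 58) + 36
(4) = -b^2 - 4*b + n^2 - 4*n
(5) = -a^2 + a + l*(3 - a) + 6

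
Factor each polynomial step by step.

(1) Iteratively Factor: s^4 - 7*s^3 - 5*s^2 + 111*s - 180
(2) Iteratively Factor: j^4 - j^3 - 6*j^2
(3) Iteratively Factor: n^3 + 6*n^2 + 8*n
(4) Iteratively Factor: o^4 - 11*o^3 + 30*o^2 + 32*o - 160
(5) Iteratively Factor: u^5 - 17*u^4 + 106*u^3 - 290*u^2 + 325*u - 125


(1) = (s + 4)*(s^3 - 11*s^2 + 39*s - 45) = (s - 5)*(s + 4)*(s^2 - 6*s + 9) = (s - 5)*(s - 3)*(s + 4)*(s - 3)
(2) = (j + 2)*(j^3 - 3*j^2) = j*(j + 2)*(j^2 - 3*j) = j^2*(j + 2)*(j - 3)
(3) = (n)*(n^2 + 6*n + 8) = n*(n + 2)*(n + 4)
(4) = (o - 4)*(o^3 - 7*o^2 + 2*o + 40) = (o - 5)*(o - 4)*(o^2 - 2*o - 8) = (o - 5)*(o - 4)*(o + 2)*(o - 4)
(5) = (u - 5)*(u^4 - 12*u^3 + 46*u^2 - 60*u + 25) = (u - 5)*(u - 1)*(u^3 - 11*u^2 + 35*u - 25) = (u - 5)^2*(u - 1)*(u^2 - 6*u + 5) = (u - 5)^3*(u - 1)*(u - 1)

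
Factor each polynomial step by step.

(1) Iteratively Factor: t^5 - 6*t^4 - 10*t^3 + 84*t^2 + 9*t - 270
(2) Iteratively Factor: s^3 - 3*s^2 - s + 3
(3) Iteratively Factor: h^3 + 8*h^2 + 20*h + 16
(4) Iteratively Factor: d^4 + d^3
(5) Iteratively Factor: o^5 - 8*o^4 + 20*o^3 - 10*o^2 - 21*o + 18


(1) = (t - 3)*(t^4 - 3*t^3 - 19*t^2 + 27*t + 90) = (t - 3)^2*(t^3 - 19*t - 30) = (t - 3)^2*(t + 2)*(t^2 - 2*t - 15) = (t - 3)^2*(t + 2)*(t + 3)*(t - 5)
(2) = (s + 1)*(s^2 - 4*s + 3) = (s - 3)*(s + 1)*(s - 1)
(3) = (h + 2)*(h^2 + 6*h + 8) = (h + 2)^2*(h + 4)
(4) = (d)*(d^3 + d^2) = d*(d + 1)*(d^2) = d^2*(d + 1)*(d)
(5) = (o - 3)*(o^4 - 5*o^3 + 5*o^2 + 5*o - 6) = (o - 3)*(o + 1)*(o^3 - 6*o^2 + 11*o - 6) = (o - 3)*(o - 2)*(o + 1)*(o^2 - 4*o + 3) = (o - 3)^2*(o - 2)*(o + 1)*(o - 1)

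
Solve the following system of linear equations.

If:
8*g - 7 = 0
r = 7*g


Then:
g = 7/8
r = 49/8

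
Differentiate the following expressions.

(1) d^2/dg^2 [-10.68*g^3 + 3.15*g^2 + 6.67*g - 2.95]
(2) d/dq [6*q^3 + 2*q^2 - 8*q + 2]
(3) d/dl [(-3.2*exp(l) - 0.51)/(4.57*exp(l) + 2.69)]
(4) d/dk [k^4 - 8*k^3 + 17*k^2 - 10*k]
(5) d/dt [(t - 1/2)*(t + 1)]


(1) = 6.3 - 64.08*g
(2) = 18*q^2 + 4*q - 8
(3) = -6.2773*exp(l)/(4.57*exp(l) + 2.69)^2
(4) = 4*k^3 - 24*k^2 + 34*k - 10
(5) = 2*t + 1/2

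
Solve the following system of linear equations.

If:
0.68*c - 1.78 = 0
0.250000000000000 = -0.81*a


Then:
a = -0.31
c = 2.62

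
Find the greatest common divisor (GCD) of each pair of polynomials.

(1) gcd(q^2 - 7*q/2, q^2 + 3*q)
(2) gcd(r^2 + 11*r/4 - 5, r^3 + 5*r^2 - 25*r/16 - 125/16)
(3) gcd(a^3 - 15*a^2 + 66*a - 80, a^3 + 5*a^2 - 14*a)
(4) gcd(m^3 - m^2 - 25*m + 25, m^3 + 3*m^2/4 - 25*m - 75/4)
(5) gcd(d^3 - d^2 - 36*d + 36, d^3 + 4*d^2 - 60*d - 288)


(1) = gcd(q*(q - 7/2), q*(q + 3)) = q
(2) = r - 5/4
(3) = a - 2
(4) = m^2 - 25
(5) = gcd((d - 6)*(d - 1)*(d + 6), (d - 8)*(d + 6)^2) = d + 6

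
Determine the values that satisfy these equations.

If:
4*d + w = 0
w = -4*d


Then:
d = -w/4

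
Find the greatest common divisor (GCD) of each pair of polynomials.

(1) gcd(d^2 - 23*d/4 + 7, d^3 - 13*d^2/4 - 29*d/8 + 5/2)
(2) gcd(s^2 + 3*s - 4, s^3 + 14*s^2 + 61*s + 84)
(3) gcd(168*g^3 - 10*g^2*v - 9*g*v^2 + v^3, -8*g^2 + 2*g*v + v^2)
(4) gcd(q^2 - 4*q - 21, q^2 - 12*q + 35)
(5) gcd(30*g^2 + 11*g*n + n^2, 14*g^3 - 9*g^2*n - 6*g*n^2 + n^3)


(1) = gcd((d - 4)*(d - 7/4), (d - 4)*(d - 1/2)*(d + 5/4)) = d - 4
(2) = s + 4
(3) = gcd((-7*g + v)*(-6*g + v)*(4*g + v), (-2*g + v)*(4*g + v)) = 4*g + v
(4) = q - 7
(5) = gcd((5*g + n)*(6*g + n), (-7*g + n)*(-g + n)*(2*g + n)) = 1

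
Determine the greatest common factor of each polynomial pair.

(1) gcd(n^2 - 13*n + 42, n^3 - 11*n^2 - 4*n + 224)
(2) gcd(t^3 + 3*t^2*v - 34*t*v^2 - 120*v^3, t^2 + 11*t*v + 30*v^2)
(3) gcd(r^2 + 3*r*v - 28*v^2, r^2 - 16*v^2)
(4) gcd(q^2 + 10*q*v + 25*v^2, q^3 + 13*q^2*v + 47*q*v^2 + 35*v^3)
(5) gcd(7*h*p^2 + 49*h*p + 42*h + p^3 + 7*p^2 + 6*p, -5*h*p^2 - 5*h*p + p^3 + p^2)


(1) = n - 7
(2) = t + 5*v
(3) = gcd((r - 4*v)*(r + 7*v), (r - 4*v)*(r + 4*v)) = r - 4*v
(4) = q + 5*v
(5) = gcd((7*h + p)*(p + 1)*(p + 6), p*(-5*h + p)*(p + 1)) = p + 1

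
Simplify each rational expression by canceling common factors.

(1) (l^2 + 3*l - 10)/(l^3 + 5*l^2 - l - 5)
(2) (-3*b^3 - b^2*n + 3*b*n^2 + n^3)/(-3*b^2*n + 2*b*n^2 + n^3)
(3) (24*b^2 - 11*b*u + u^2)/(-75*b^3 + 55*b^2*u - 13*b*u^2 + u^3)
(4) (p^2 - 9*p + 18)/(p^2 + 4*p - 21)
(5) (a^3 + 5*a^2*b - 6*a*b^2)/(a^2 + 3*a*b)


(1) = (l - 2)/(l^2 - 1)
(2) = (b + n)/n
(3) = (-8*b + u)/(25*b^2 - 10*b*u + u^2)
(4) = (p - 6)/(p + 7)
(5) = (a^2 + 5*a*b - 6*b^2)/(a + 3*b)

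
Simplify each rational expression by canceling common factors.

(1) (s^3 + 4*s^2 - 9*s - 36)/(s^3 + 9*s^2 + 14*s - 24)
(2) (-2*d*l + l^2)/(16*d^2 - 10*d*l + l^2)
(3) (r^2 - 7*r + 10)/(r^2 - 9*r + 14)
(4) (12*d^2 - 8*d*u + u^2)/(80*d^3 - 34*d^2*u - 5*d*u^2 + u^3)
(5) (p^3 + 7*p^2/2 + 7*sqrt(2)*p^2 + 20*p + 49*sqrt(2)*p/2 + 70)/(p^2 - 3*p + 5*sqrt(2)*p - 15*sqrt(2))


(1) = (s^2 - 9)/(s^2 + 5*s - 6)
(2) = -l/(8*d - l)
(3) = (r - 5)/(r - 7)
(4) = (-6*d + u)/(-40*d^2 - 3*d*u + u^2)
(5) = (2*p^2 + p*(4*sqrt(2) + 7) + 14*sqrt(2))/(2*p - 6)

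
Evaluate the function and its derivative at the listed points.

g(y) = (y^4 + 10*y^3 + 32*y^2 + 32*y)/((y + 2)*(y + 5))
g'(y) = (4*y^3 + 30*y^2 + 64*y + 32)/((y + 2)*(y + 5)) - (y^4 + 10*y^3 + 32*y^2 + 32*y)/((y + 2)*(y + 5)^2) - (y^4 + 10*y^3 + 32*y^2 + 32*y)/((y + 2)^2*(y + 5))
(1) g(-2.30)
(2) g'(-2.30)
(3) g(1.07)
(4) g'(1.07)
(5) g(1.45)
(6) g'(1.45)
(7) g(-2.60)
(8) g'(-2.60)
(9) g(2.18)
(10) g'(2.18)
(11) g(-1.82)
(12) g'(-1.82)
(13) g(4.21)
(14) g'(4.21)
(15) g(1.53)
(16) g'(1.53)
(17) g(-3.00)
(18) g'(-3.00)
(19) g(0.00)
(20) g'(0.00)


(1) = -2.46
(2) = -0.91
(3) = 4.53
(4) = 5.28
(5) = 6.68
(6) = 6.02
(7) = -2.12
(8) = -1.33
(9) = 11.60
(10) = 7.46
(11) = -2.72
(12) = -0.15
(13) = 30.81
(14) = 11.48
(15) = 7.17
(16) = 6.18
(17) = -1.50
(18) = -1.75
(19) = 0.00
(20) = 3.20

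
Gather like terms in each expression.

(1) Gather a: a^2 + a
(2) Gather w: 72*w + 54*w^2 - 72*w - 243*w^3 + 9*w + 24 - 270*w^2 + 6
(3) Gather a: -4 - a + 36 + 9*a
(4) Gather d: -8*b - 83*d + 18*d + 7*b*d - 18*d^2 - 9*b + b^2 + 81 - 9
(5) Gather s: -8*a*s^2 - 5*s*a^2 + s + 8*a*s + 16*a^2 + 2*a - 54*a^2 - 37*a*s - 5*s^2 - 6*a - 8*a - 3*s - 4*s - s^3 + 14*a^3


(1) = a^2 + a
(2) = -243*w^3 - 216*w^2 + 9*w + 30
(3) = 8*a + 32
(4) = b^2 - 17*b - 18*d^2 + d*(7*b - 65) + 72
(5) = 14*a^3 - 38*a^2 - 12*a - s^3 + s^2*(-8*a - 5) + s*(-5*a^2 - 29*a - 6)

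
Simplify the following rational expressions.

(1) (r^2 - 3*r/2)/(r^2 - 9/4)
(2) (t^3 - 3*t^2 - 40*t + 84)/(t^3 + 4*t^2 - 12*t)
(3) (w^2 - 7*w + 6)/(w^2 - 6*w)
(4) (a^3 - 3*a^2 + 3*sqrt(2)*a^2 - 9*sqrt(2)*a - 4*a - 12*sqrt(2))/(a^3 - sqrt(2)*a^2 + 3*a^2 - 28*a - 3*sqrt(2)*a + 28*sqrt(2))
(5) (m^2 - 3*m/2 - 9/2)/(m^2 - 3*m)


(1) = 2*r/(2*r + 3)
(2) = (t - 7)/t
(3) = (w - 1)/w
(4) = (a^2 + a*(1 + 3*sqrt(2)) + 3*sqrt(2))/(a^2 + a*(7 - sqrt(2)) - 7*sqrt(2))
(5) = (2*m + 3)/(2*m)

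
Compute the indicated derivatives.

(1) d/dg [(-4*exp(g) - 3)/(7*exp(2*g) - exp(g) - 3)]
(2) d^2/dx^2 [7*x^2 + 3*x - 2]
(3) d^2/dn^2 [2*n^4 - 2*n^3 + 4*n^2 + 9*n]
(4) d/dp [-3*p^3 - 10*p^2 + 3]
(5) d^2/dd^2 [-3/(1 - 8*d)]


(1) = ((4*exp(g) + 3)*(14*exp(g) - 1) - 28*exp(2*g) + 4*exp(g) + 12)*exp(g)/(-7*exp(2*g) + exp(g) + 3)^2
(2) = 14
(3) = 24*n^2 - 12*n + 8
(4) = p*(-9*p - 20)
(5) = 384/(8*d - 1)^3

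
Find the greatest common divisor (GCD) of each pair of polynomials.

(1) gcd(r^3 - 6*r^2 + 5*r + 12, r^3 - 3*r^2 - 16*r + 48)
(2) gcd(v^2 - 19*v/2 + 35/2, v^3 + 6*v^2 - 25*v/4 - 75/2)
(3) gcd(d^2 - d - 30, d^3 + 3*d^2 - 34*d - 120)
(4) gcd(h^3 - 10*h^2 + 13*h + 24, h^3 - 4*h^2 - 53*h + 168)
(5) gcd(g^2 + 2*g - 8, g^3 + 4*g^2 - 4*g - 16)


(1) = r^2 - 7*r + 12
(2) = gcd((v - 7)*(v - 5/2), (v - 5/2)*(v + 5/2)*(v + 6)) = v - 5/2
(3) = d^2 - d - 30
(4) = gcd((h - 8)*(h - 3)*(h + 1), (h - 8)*(h - 3)*(h + 7)) = h^2 - 11*h + 24
(5) = gcd((g - 2)*(g + 4), (g - 2)*(g + 2)*(g + 4)) = g^2 + 2*g - 8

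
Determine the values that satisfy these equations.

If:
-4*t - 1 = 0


Then:
t = -1/4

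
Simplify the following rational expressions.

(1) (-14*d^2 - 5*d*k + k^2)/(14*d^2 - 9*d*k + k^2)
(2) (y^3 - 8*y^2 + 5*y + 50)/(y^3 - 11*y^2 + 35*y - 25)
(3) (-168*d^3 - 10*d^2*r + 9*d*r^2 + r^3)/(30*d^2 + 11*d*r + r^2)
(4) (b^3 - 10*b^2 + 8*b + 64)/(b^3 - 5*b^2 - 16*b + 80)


(1) = (-2*d - k)/(2*d - k)
(2) = (y + 2)/(y - 1)
(3) = (-28*d^2 + 3*d*r + r^2)/(5*d + r)
(4) = (b^2 - 6*b - 16)/(b^2 - b - 20)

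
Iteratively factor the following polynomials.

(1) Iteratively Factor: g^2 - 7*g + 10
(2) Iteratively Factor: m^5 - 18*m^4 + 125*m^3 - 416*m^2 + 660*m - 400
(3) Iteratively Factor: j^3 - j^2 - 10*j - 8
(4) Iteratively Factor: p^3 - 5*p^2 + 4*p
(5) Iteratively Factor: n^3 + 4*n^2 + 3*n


(1) = (g - 2)*(g - 5)
(2) = (m - 5)*(m^4 - 13*m^3 + 60*m^2 - 116*m + 80) = (m - 5)*(m - 2)*(m^3 - 11*m^2 + 38*m - 40) = (m - 5)*(m - 4)*(m - 2)*(m^2 - 7*m + 10) = (m - 5)^2*(m - 4)*(m - 2)*(m - 2)
(3) = (j + 2)*(j^2 - 3*j - 4) = (j + 1)*(j + 2)*(j - 4)
(4) = (p - 1)*(p^2 - 4*p) = p*(p - 1)*(p - 4)
(5) = (n)*(n^2 + 4*n + 3) = n*(n + 3)*(n + 1)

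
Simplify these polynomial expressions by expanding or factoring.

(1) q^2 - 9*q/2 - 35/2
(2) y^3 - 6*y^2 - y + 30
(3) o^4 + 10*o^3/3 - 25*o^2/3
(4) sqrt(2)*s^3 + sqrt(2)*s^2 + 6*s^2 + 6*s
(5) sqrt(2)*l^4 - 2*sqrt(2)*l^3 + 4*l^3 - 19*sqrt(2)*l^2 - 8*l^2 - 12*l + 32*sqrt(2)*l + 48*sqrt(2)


(1) = (q - 7)*(q + 5/2)
(2) = (y - 5)*(y - 3)*(y + 2)
(3) = o^2*(o - 5/3)*(o + 5)
(4) = s*(s + 3*sqrt(2))*(sqrt(2)*s + sqrt(2))
(5) = (l - 3)*(l - 2*sqrt(2))*(l + 4*sqrt(2))*(sqrt(2)*l + sqrt(2))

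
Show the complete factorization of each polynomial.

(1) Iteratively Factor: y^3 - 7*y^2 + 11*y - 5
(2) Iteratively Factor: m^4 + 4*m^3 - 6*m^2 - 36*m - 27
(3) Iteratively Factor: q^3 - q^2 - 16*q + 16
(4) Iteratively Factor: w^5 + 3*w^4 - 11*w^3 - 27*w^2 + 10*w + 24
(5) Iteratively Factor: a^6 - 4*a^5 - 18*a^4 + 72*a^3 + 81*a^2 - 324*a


(1) = (y - 5)*(y^2 - 2*y + 1) = (y - 5)*(y - 1)*(y - 1)
(2) = (m - 3)*(m^3 + 7*m^2 + 15*m + 9) = (m - 3)*(m + 1)*(m^2 + 6*m + 9) = (m - 3)*(m + 1)*(m + 3)*(m + 3)
(3) = (q - 4)*(q^2 + 3*q - 4) = (q - 4)*(q - 1)*(q + 4)
(4) = (w - 1)*(w^4 + 4*w^3 - 7*w^2 - 34*w - 24) = (w - 3)*(w - 1)*(w^3 + 7*w^2 + 14*w + 8) = (w - 3)*(w - 1)*(w + 4)*(w^2 + 3*w + 2) = (w - 3)*(w - 1)*(w + 1)*(w + 4)*(w + 2)
(5) = (a + 3)*(a^5 - 7*a^4 + 3*a^3 + 63*a^2 - 108*a) = (a - 3)*(a + 3)*(a^4 - 4*a^3 - 9*a^2 + 36*a) = (a - 4)*(a - 3)*(a + 3)*(a^3 - 9*a) = (a - 4)*(a - 3)^2*(a + 3)*(a^2 + 3*a) = a*(a - 4)*(a - 3)^2*(a + 3)*(a + 3)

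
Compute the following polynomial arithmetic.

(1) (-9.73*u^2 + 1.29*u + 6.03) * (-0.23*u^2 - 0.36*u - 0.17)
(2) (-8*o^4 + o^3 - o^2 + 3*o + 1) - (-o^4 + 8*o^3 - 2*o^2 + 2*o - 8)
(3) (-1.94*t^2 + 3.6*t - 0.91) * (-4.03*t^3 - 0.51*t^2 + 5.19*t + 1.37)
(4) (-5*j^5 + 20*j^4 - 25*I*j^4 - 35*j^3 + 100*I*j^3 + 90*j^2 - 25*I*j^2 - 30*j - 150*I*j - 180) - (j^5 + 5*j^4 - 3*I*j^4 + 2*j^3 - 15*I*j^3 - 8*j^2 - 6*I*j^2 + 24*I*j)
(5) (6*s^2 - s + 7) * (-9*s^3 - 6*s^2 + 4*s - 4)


(1) = 2.2379*u^4 + 3.2061*u^3 - 0.1972*u^2 - 2.3901*u - 1.0251
(2) = -7*o^4 - 7*o^3 + o^2 + o + 9
(3) = 7.8182*t^5 - 13.5186*t^4 - 8.2373*t^3 + 16.4903*t^2 + 0.2091*t - 1.2467
(4) = -6*j^5 + 15*j^4 - 22*I*j^4 - 37*j^3 + 115*I*j^3 + 98*j^2 - 19*I*j^2 - 30*j - 174*I*j - 180
(5) = -54*s^5 - 27*s^4 - 33*s^3 - 70*s^2 + 32*s - 28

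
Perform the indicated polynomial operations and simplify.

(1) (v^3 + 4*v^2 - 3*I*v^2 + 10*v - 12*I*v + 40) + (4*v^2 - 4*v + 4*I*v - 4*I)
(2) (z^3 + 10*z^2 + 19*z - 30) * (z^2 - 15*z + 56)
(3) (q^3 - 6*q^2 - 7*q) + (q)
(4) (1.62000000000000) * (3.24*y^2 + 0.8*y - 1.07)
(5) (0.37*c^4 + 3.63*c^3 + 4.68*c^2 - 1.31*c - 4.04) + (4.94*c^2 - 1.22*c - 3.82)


(1) = v^3 + 8*v^2 - 3*I*v^2 + 6*v - 8*I*v + 40 - 4*I
(2) = z^5 - 5*z^4 - 75*z^3 + 245*z^2 + 1514*z - 1680
(3) = q^3 - 6*q^2 - 6*q
(4) = 5.2488*y^2 + 1.296*y - 1.7334
(5) = 0.37*c^4 + 3.63*c^3 + 9.62*c^2 - 2.53*c - 7.86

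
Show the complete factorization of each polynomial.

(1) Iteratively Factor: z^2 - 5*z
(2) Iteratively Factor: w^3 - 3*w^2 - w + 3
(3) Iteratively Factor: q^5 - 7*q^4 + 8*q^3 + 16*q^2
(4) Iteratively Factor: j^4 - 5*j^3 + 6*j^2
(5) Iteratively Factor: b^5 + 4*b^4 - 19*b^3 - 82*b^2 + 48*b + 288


(1) = (z)*(z - 5)
(2) = (w - 3)*(w^2 - 1) = (w - 3)*(w - 1)*(w + 1)
(3) = (q - 4)*(q^4 - 3*q^3 - 4*q^2) = (q - 4)^2*(q^3 + q^2) = (q - 4)^2*(q + 1)*(q^2) = q*(q - 4)^2*(q + 1)*(q)
(4) = (j - 3)*(j^3 - 2*j^2) = j*(j - 3)*(j^2 - 2*j) = j*(j - 3)*(j - 2)*(j)
(5) = (b + 4)*(b^4 - 19*b^2 - 6*b + 72) = (b + 3)*(b + 4)*(b^3 - 3*b^2 - 10*b + 24) = (b + 3)^2*(b + 4)*(b^2 - 6*b + 8) = (b - 2)*(b + 3)^2*(b + 4)*(b - 4)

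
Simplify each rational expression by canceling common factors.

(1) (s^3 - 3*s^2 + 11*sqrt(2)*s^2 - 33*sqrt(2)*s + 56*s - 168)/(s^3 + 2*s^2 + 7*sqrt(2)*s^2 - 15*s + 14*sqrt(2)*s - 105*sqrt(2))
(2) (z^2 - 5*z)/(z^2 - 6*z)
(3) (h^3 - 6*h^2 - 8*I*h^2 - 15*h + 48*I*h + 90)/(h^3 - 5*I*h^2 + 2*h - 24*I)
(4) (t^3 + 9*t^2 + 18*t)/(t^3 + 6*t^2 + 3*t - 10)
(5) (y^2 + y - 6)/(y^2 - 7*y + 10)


(1) = (s + 4*sqrt(2))/(s + 5)
(2) = (z - 5)/(z - 6)
(3) = (h^2 + h*(-6 - 5*I) + 30*I)/(h^2 - 2*I*h + 8)
(4) = (t^3 + 9*t^2 + 18*t)/(t^3 + 6*t^2 + 3*t - 10)
(5) = (y + 3)/(y - 5)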